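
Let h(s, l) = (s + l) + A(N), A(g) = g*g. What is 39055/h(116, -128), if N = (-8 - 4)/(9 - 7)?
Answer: 39055/24 ≈ 1627.3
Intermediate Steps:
N = -6 (N = -12/2 = -12*½ = -6)
A(g) = g²
h(s, l) = 36 + l + s (h(s, l) = (s + l) + (-6)² = (l + s) + 36 = 36 + l + s)
39055/h(116, -128) = 39055/(36 - 128 + 116) = 39055/24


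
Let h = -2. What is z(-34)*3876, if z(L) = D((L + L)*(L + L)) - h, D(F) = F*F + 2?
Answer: 82874228880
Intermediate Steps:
D(F) = 2 + F² (D(F) = F² + 2 = 2 + F²)
z(L) = 4 + 16*L⁴ (z(L) = (2 + ((L + L)*(L + L))²) - 1*(-2) = (2 + ((2*L)*(2*L))²) + 2 = (2 + (4*L²)²) + 2 = (2 + 16*L⁴) + 2 = 4 + 16*L⁴)
z(-34)*3876 = (4 + 16*(-34)⁴)*3876 = (4 + 16*1336336)*3876 = (4 + 21381376)*3876 = 21381380*3876 = 82874228880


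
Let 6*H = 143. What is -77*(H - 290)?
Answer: 122969/6 ≈ 20495.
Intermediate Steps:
H = 143/6 (H = (1/6)*143 = 143/6 ≈ 23.833)
-77*(H - 290) = -77*(143/6 - 290) = -77*(-1597/6) = 122969/6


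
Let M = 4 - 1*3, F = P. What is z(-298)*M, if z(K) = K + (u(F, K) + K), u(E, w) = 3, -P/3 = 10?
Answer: -593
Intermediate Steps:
P = -30 (P = -3*10 = -30)
F = -30
M = 1 (M = 4 - 3 = 1)
z(K) = 3 + 2*K (z(K) = K + (3 + K) = 3 + 2*K)
z(-298)*M = (3 + 2*(-298))*1 = (3 - 596)*1 = -593*1 = -593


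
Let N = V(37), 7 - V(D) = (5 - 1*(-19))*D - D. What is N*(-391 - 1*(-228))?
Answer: 137572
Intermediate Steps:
V(D) = 7 - 23*D (V(D) = 7 - ((5 - 1*(-19))*D - D) = 7 - ((5 + 19)*D - D) = 7 - (24*D - D) = 7 - 23*D)
N = -844 (N = 7 - 23*37 = 7 - 851 = -844)
N*(-391 - 1*(-228)) = -844*(-391 - 1*(-228)) = -844*(-391 + 228) = -844*(-163) = 137572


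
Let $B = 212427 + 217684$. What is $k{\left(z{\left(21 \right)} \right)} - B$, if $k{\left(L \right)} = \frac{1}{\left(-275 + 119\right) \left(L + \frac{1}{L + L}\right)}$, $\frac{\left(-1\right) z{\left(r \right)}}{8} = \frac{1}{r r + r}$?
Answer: $- \frac{298543915945}{694109} \approx -4.3011 \cdot 10^{5}$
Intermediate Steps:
$B = 430111$
$z{\left(r \right)} = - \frac{8}{r + r^{2}}$ ($z{\left(r \right)} = - \frac{8}{r r + r} = - \frac{8}{r^{2} + r} = - \frac{8}{r + r^{2}}$)
$k{\left(L \right)} = \frac{1}{- 156 L - \frac{78}{L}}$ ($k{\left(L \right)} = \frac{1}{\left(-156\right) \left(L + \frac{1}{2 L}\right)} = \frac{1}{- 156 L - \frac{78}{L}}$)
$k{\left(z{\left(21 \right)} \right)} - B = - \frac{\left(-8\right) \frac{1}{21} \frac{1}{1 + 21}}{78 + 156 \left(- \frac{8}{21 \left(1 + 21\right)}\right)^{2}} - 430111 = - \frac{\left(-8\right) \frac{1}{21} \cdot \frac{1}{22}}{78 + 156 \left(\left(-8\right) \frac{1}{21} \cdot \frac{1}{22}\right)^{2}} - 430111 = \left(-1\right) \left(- \frac{4}{231}\right) \frac{1}{78 + 156 \left(- \frac{4}{231}\right)^{2}} - 430111 = \left(-1\right) \left(- \frac{4}{231}\right) \frac{1}{78 + 156 \cdot \frac{16}{53361}} - 430111 = \left(-1\right) \left(- \frac{4}{231}\right) \frac{1}{78 + \frac{832}{17787}} - 430111 = \left(-1\right) \left(- \frac{4}{231}\right) \frac{1}{\frac{1388218}{17787}} - 430111 = \left(-1\right) \left(- \frac{4}{231}\right) \frac{17787}{1388218} - 430111 = \frac{154}{694109} - 430111 = - \frac{298543915945}{694109}$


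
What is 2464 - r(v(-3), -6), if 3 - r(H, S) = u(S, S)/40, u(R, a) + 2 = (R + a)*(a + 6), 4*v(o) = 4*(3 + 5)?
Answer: 49219/20 ≈ 2460.9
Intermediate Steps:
v(o) = 8 (v(o) = (4*(3 + 5))/4 = (4*8)/4 = (¼)*32 = 8)
u(R, a) = -2 + (6 + a)*(R + a) (u(R, a) = -2 + (R + a)*(a + 6) = -2 + (R + a)*(6 + a) = -2 + (6 + a)*(R + a))
r(H, S) = 61/20 - 3*S/10 - S²/20 (r(H, S) = 3 - (-2 + S² + 6*S + 6*S + S*S)/40 = 3 - (-2 + S² + 6*S + 6*S + S²)/40 = 3 - (-2 + 2*S² + 12*S)/40 = 3 - (-1/20 + S²/20 + 3*S/10) = 3 + (1/20 - 3*S/10 - S²/20) = 61/20 - 3*S/10 - S²/20)
2464 - r(v(-3), -6) = 2464 - (61/20 - 3/10*(-6) - 1/20*(-6)²) = 2464 - (61/20 + 9/5 - 1/20*36) = 2464 - (61/20 + 9/5 - 9/5) = 2464 - 1*61/20 = 2464 - 61/20 = 49219/20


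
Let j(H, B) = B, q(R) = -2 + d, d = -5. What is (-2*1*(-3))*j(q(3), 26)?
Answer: 156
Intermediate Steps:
q(R) = -7 (q(R) = -2 - 5 = -7)
(-2*1*(-3))*j(q(3), 26) = (-2*1*(-3))*26 = -2*(-3)*26 = 6*26 = 156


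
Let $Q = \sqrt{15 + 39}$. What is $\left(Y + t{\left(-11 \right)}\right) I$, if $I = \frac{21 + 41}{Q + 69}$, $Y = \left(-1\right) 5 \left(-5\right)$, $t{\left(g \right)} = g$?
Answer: $\frac{19964}{1569} - \frac{868 \sqrt{6}}{1569} \approx 11.369$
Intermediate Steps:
$Y = 25$ ($Y = \left(-5\right) \left(-5\right) = 25$)
$Q = 3 \sqrt{6}$ ($Q = \sqrt{54} = 3 \sqrt{6} \approx 7.3485$)
$I = \frac{62}{69 + 3 \sqrt{6}}$ ($I = \frac{21 + 41}{3 \sqrt{6} + 69} = \frac{62}{69 + 3 \sqrt{6}} \approx 0.81207$)
$\left(Y + t{\left(-11 \right)}\right) I = \left(25 - 11\right) \left(\frac{1426}{1569} - \frac{62 \sqrt{6}}{1569}\right) = 14 \left(\frac{1426}{1569} - \frac{62 \sqrt{6}}{1569}\right) = \frac{19964}{1569} - \frac{868 \sqrt{6}}{1569}$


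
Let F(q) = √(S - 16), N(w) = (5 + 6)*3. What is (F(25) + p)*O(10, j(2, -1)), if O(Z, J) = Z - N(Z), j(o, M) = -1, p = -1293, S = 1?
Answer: 29739 - 23*I*√15 ≈ 29739.0 - 89.079*I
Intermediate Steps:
N(w) = 33 (N(w) = 11*3 = 33)
O(Z, J) = -33 + Z (O(Z, J) = Z - 1*33 = Z - 33 = -33 + Z)
F(q) = I*√15 (F(q) = √(1 - 16) = √(-15) = I*√15)
(F(25) + p)*O(10, j(2, -1)) = (I*√15 - 1293)*(-33 + 10) = (-1293 + I*√15)*(-23) = 29739 - 23*I*√15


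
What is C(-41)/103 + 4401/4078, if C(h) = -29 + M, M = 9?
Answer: 371743/420034 ≈ 0.88503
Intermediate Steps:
C(h) = -20 (C(h) = -29 + 9 = -20)
C(-41)/103 + 4401/4078 = -20/103 + 4401/4078 = 371743/420034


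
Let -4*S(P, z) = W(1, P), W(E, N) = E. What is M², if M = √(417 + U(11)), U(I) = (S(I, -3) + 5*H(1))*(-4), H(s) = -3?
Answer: 478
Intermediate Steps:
S(P, z) = -¼ (S(P, z) = -¼*1 = -¼)
U(I) = 61 (U(I) = (-¼ + 5*(-3))*(-4) = (-¼ - 15)*(-4) = -61/4*(-4) = 61)
M = √478 (M = √(417 + 61) = √478 ≈ 21.863)
M² = (√478)² = 478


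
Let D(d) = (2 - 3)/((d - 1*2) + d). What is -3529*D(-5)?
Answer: -3529/12 ≈ -294.08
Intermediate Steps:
D(d) = -1/(-2 + 2*d) (D(d) = -1/((d - 2) + d) = -1/((-2 + d) + d) = -1/(-2 + 2*d))
-3529*D(-5) = -(-3529)/(-2 + 2*(-5)) = -(-3529)/(-2 - 10) = -(-3529)/(-12) = -(-3529)*(-1)/12 = -3529*1/12 = -3529/12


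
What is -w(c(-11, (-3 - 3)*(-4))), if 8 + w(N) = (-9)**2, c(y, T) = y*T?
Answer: -73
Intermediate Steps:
c(y, T) = T*y
w(N) = 73 (w(N) = -8 + (-9)**2 = -8 + 81 = 73)
-w(c(-11, (-3 - 3)*(-4))) = -1*73 = -73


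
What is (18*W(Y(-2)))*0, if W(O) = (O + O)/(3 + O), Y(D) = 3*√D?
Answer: 0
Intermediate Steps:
W(O) = 2*O/(3 + O) (W(O) = (2*O)/(3 + O) = 2*O/(3 + O))
(18*W(Y(-2)))*0 = (18*(2*(3*√(-2))/(3 + 3*√(-2))))*0 = (18*(2*(3*(I*√2))/(3 + 3*(I*√2))))*0 = (18*(2*(3*I*√2)/(3 + 3*I*√2)))*0 = (18*(6*I*√2/(3 + 3*I*√2)))*0 = (108*I*√2/(3 + 3*I*√2))*0 = 0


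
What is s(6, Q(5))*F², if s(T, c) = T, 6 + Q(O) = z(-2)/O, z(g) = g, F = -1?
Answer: 6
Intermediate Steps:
Q(O) = -6 - 2/O
s(6, Q(5))*F² = 6*(-1)² = 6*1 = 6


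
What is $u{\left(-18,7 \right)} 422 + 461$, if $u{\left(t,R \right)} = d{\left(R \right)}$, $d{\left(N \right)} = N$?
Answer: $3415$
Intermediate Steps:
$u{\left(t,R \right)} = R$
$u{\left(-18,7 \right)} 422 + 461 = 7 \cdot 422 + 461 = 2954 + 461 = 3415$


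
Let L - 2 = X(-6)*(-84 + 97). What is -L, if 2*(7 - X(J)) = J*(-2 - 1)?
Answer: 24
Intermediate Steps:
X(J) = 7 + 3*J/2 (X(J) = 7 - J*(-2 - 1)/2 = 7 - J*(-3)/2 = 7 - (-3)*J/2 = 7 + 3*J/2)
L = -24 (L = 2 + (7 + (3/2)*(-6))*(-84 + 97) = 2 + (7 - 9)*13 = 2 - 2*13 = 2 - 26 = -24)
-L = -1*(-24) = 24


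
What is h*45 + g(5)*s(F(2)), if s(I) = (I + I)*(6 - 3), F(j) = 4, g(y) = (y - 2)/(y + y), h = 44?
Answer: 9936/5 ≈ 1987.2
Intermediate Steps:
g(y) = (-2 + y)/(2*y) (g(y) = (-2 + y)/((2*y)) = (-2 + y)*(1/(2*y)) = (-2 + y)/(2*y))
s(I) = 6*I (s(I) = (2*I)*3 = 6*I)
h*45 + g(5)*s(F(2)) = 44*45 + ((½)*(-2 + 5)/5)*(6*4) = 1980 + ((½)*(⅕)*3)*24 = 1980 + (3/10)*24 = 1980 + 36/5 = 9936/5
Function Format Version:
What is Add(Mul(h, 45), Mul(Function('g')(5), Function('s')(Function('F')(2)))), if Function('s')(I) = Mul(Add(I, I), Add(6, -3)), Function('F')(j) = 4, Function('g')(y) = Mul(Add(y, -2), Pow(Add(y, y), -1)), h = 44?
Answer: Rational(9936, 5) ≈ 1987.2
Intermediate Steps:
Function('g')(y) = Mul(Rational(1, 2), Pow(y, -1), Add(-2, y)) (Function('g')(y) = Mul(Add(-2, y), Pow(Mul(2, y), -1)) = Mul(Add(-2, y), Mul(Rational(1, 2), Pow(y, -1))) = Mul(Rational(1, 2), Pow(y, -1), Add(-2, y)))
Function('s')(I) = Mul(6, I) (Function('s')(I) = Mul(Mul(2, I), 3) = Mul(6, I))
Add(Mul(h, 45), Mul(Function('g')(5), Function('s')(Function('F')(2)))) = Add(Mul(44, 45), Mul(Mul(Rational(1, 2), Pow(5, -1), Add(-2, 5)), Mul(6, 4))) = Add(1980, Mul(Mul(Rational(1, 2), Rational(1, 5), 3), 24)) = Add(1980, Mul(Rational(3, 10), 24)) = Add(1980, Rational(36, 5)) = Rational(9936, 5)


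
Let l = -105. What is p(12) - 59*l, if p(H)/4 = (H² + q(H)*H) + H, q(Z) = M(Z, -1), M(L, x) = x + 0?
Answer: 6771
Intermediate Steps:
M(L, x) = x
q(Z) = -1
p(H) = 4*H² (p(H) = 4*((H² - H) + H) = 4*H²)
p(12) - 59*l = 4*12² - 59*(-105) = 4*144 + 6195 = 576 + 6195 = 6771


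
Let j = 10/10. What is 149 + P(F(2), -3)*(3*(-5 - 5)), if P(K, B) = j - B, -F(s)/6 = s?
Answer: 29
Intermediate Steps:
j = 1 (j = 10*(1/10) = 1)
F(s) = -6*s
P(K, B) = 1 - B
149 + P(F(2), -3)*(3*(-5 - 5)) = 149 + (1 - 1*(-3))*(3*(-5 - 5)) = 149 + (1 + 3)*(3*(-10)) = 149 + 4*(-30) = 149 - 120 = 29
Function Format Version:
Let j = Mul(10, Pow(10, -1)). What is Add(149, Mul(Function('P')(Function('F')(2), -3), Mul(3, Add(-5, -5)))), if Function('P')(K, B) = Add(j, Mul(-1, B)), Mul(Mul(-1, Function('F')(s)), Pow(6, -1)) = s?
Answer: 29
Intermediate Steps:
j = 1 (j = Mul(10, Rational(1, 10)) = 1)
Function('F')(s) = Mul(-6, s)
Function('P')(K, B) = Add(1, Mul(-1, B))
Add(149, Mul(Function('P')(Function('F')(2), -3), Mul(3, Add(-5, -5)))) = Add(149, Mul(Add(1, Mul(-1, -3)), Mul(3, Add(-5, -5)))) = Add(149, Mul(Add(1, 3), Mul(3, -10))) = Add(149, Mul(4, -30)) = Add(149, -120) = 29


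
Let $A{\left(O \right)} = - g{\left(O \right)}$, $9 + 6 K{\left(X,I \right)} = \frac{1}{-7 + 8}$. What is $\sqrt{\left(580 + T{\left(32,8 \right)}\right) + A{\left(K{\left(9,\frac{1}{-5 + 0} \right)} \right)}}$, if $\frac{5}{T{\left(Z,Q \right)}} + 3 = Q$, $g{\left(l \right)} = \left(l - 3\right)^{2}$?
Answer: $\frac{2 \sqrt{1265}}{3} \approx 23.711$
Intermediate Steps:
$g{\left(l \right)} = \left(-3 + l\right)^{2}$
$T{\left(Z,Q \right)} = \frac{5}{-3 + Q}$
$K{\left(X,I \right)} = - \frac{4}{3}$ ($K{\left(X,I \right)} = - \frac{3}{2} + \frac{1}{6 \left(-7 + 8\right)} = - \frac{3}{2} + \frac{1}{6 \cdot 1} = - \frac{3}{2} + \frac{1}{6} \cdot 1 = - \frac{3}{2} + \frac{1}{6} = - \frac{4}{3}$)
$A{\left(O \right)} = - \left(-3 + O\right)^{2}$
$\sqrt{\left(580 + T{\left(32,8 \right)}\right) + A{\left(K{\left(9,\frac{1}{-5 + 0} \right)} \right)}} = \sqrt{\left(580 + \frac{5}{-3 + 8}\right) - \left(-3 - \frac{4}{3}\right)^{2}} = \sqrt{\left(580 + \frac{5}{5}\right) - \left(- \frac{13}{3}\right)^{2}} = \sqrt{\left(580 + 5 \cdot \frac{1}{5}\right) - \frac{169}{9}} = \sqrt{\left(580 + 1\right) - \frac{169}{9}} = \sqrt{581 - \frac{169}{9}} = \sqrt{\frac{5060}{9}} = \frac{2 \sqrt{1265}}{3}$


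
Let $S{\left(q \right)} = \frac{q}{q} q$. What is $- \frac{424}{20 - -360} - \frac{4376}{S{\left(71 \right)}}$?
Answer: $- \frac{423246}{6745} \approx -62.75$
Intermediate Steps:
$S{\left(q \right)} = q$ ($S{\left(q \right)} = 1 q = q$)
$- \frac{424}{20 - -360} - \frac{4376}{S{\left(71 \right)}} = - \frac{424}{20 - -360} - \frac{4376}{71} = - \frac{424}{20 + 360} - \frac{4376}{71} = - \frac{424}{380} - \frac{4376}{71} = \left(-424\right) \frac{1}{380} - \frac{4376}{71} = - \frac{106}{95} - \frac{4376}{71} = - \frac{423246}{6745}$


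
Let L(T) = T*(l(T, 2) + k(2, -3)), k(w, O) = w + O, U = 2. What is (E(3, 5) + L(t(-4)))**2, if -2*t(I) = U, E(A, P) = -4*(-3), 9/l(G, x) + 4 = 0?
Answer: 3721/16 ≈ 232.56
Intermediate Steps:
l(G, x) = -9/4 (l(G, x) = 9/(-4 + 0) = 9/(-4) = 9*(-1/4) = -9/4)
E(A, P) = 12
k(w, O) = O + w
t(I) = -1 (t(I) = -1/2*2 = -1)
L(T) = -13*T/4 (L(T) = T*(-9/4 + (-3 + 2)) = T*(-9/4 - 1) = T*(-13/4) = -13*T/4)
(E(3, 5) + L(t(-4)))**2 = (12 - 13/4*(-1))**2 = (12 + 13/4)**2 = (61/4)**2 = 3721/16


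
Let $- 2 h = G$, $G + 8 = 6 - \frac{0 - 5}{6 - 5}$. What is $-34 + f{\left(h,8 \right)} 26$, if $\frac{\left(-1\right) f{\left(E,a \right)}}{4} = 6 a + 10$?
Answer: $-6066$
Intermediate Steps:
$G = 3$ ($G = -8 + \left(6 - \frac{0 - 5}{6 - 5}\right) = -8 + \left(6 - - \frac{5}{1}\right) = -8 + \left(6 - \left(-5\right) 1\right) = -8 + \left(6 - -5\right) = -8 + \left(6 + 5\right) = -8 + 11 = 3$)
$h = - \frac{3}{2}$ ($h = \left(- \frac{1}{2}\right) 3 = - \frac{3}{2} \approx -1.5$)
$f{\left(E,a \right)} = -40 - 24 a$ ($f{\left(E,a \right)} = - 4 \left(6 a + 10\right) = - 4 \left(10 + 6 a\right) = -40 - 24 a$)
$-34 + f{\left(h,8 \right)} 26 = -34 + \left(-40 - 192\right) 26 = -34 - 6032 = -6066$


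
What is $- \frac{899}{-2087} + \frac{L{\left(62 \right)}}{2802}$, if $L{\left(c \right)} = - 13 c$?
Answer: $\frac{418438}{2923887} \approx 0.14311$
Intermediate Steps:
$- \frac{899}{-2087} + \frac{L{\left(62 \right)}}{2802} = - \frac{899}{-2087} + \frac{\left(-13\right) 62}{2802} = \left(-899\right) \left(- \frac{1}{2087}\right) - \frac{403}{1401} = \frac{899}{2087} - \frac{403}{1401} = \frac{418438}{2923887}$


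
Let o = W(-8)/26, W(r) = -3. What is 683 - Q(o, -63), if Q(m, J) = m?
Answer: 17761/26 ≈ 683.12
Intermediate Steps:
o = -3/26 ≈ -0.11538
683 - Q(o, -63) = 683 - 1*(-3/26) = 683 + 3/26 = 17761/26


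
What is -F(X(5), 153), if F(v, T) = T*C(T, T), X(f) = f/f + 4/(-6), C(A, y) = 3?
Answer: -459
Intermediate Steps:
X(f) = 1/3 (X(f) = 1 + 4*(-1/6) = 1 - 2/3 = 1/3)
F(v, T) = 3*T (F(v, T) = T*3 = 3*T)
-F(X(5), 153) = -3*153 = -1*459 = -459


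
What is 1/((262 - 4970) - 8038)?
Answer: -1/12746 ≈ -7.8456e-5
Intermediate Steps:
1/((262 - 4970) - 8038) = 1/(-4708 - 8038) = 1/(-12746) = -1/12746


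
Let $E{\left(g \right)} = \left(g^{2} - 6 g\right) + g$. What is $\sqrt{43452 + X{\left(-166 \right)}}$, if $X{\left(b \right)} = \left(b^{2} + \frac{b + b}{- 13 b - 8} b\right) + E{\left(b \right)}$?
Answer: $\frac{\sqrt{4595672558}}{215} \approx 315.31$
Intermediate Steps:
$E{\left(g \right)} = g^{2} - 5 g$
$X{\left(b \right)} = b^{2} + b \left(-5 + b\right) + \frac{2 b^{2}}{-8 - 13 b}$ ($X{\left(b \right)} = \left(b^{2} + \frac{b + b}{- 13 b - 8} b\right) + b \left(-5 + b\right) = \left(b^{2} + \frac{2 b}{-8 - 13 b} b\right) + b \left(-5 + b\right) = \left(b^{2} + \frac{2 b^{2}}{-8 - 13 b}\right) + b \left(-5 + b\right) = b^{2} + b \left(-5 + b\right) + \frac{2 b^{2}}{-8 - 13 b}$)
$\sqrt{43452 + X{\left(-166 \right)}} = \sqrt{43452 - \frac{166 \left(-40 - -8466 + 26 \left(-166\right)^{2}\right)}{8 + 13 \left(-166\right)}} = \sqrt{43452 - \frac{166 \left(-40 + 8466 + 26 \cdot 27556\right)}{8 - 2158}} = \sqrt{43452 - \frac{166 \left(-40 + 8466 + 716456\right)}{-2150}} = \sqrt{43452 - \left(- \frac{83}{1075}\right) 724882} = \sqrt{43452 + \frac{60165206}{1075}} = \sqrt{\frac{106876106}{1075}} = \frac{\sqrt{4595672558}}{215}$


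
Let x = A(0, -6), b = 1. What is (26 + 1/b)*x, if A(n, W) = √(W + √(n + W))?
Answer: 27*√(-6 + I*√6) ≈ 13.237 + 67.448*I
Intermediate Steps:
A(n, W) = √(W + √(W + n))
x = √(-6 + I*√6) (x = √(-6 + √(-6 + 0)) = √(-6 + √(-6)) = √(-6 + I*√6) ≈ 0.49028 + 2.4981*I)
(26 + 1/b)*x = (26 + 1/1)*√(-6 + I*√6) = (26 + 1)*√(-6 + I*√6) = 27*√(-6 + I*√6)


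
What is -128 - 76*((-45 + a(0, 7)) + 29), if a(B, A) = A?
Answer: 556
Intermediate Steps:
-128 - 76*((-45 + a(0, 7)) + 29) = -128 - 76*((-45 + 7) + 29) = -128 - 76*(-38 + 29) = -128 - 76*(-9) = -128 + 684 = 556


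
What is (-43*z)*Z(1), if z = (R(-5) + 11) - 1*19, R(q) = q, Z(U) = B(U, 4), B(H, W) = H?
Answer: 559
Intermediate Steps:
Z(U) = U
z = -13 (z = (-5 + 11) - 1*19 = 6 - 19 = -13)
(-43*z)*Z(1) = -43*(-13)*1 = 559*1 = 559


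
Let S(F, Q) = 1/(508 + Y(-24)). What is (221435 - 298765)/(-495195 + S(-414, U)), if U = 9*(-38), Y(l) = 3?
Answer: 19757815/126522322 ≈ 0.15616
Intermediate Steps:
U = -342
S(F, Q) = 1/511 (S(F, Q) = 1/(508 + 3) = 1/511)
(221435 - 298765)/(-495195 + S(-414, U)) = (221435 - 298765)/(-495195 + 1/511) = -77330/(-253044644/511) = -77330*(-511/253044644) = 19757815/126522322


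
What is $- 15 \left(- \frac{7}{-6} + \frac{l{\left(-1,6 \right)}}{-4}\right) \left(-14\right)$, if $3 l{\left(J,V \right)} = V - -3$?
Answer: $\frac{175}{2} \approx 87.5$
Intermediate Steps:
$l{\left(J,V \right)} = 1 + \frac{V}{3}$ ($l{\left(J,V \right)} = \frac{V - -3}{3} = \frac{V + 3}{3} = \frac{3 + V}{3} = 1 + \frac{V}{3}$)
$- 15 \left(- \frac{7}{-6} + \frac{l{\left(-1,6 \right)}}{-4}\right) \left(-14\right) = - 15 \left(- \frac{7}{-6} + \frac{1 + \frac{1}{3} \cdot 6}{-4}\right) \left(-14\right) = - 15 \left(\left(-7\right) \left(- \frac{1}{6}\right) + \left(1 + 2\right) \left(- \frac{1}{4}\right)\right) \left(-14\right) = - 15 \left(\frac{7}{6} + 3 \left(- \frac{1}{4}\right)\right) \left(-14\right) = - 15 \left(\frac{7}{6} - \frac{3}{4}\right) \left(-14\right) = \left(-15\right) \frac{5}{12} \left(-14\right) = \left(- \frac{25}{4}\right) \left(-14\right) = \frac{175}{2}$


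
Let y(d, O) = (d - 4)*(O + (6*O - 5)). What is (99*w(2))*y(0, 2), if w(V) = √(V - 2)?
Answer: 0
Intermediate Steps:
y(d, O) = (-5 + 7*O)*(-4 + d) (y(d, O) = (-4 + d)*(O + (-5 + 6*O)) = (-4 + d)*(-5 + 7*O) = (-5 + 7*O)*(-4 + d))
w(V) = √(-2 + V)
(99*w(2))*y(0, 2) = (99*√(-2 + 2))*(20 - 28*2 - 5*0 + 7*2*0) = (99*√0)*(20 - 56 + 0 + 0) = (99*0)*(-36) = 0*(-36) = 0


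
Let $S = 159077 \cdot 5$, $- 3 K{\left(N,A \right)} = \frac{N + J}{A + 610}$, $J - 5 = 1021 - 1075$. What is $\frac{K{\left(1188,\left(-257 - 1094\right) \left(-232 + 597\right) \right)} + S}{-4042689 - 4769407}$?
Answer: $- \frac{587596634707}{6510002010720} \approx -0.090261$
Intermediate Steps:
$J = -49$ ($J = 5 + \left(1021 - 1075\right) = 5 - 54 = -49$)
$K{\left(N,A \right)} = - \frac{-49 + N}{3 \left(610 + A\right)}$ ($K{\left(N,A \right)} = - \frac{\left(N - 49\right) \frac{1}{A + 610}}{3} = - \frac{\left(-49 + N\right) \frac{1}{610 + A}}{3} = - \frac{\frac{1}{610 + A} \left(-49 + N\right)}{3} = - \frac{-49 + N}{3 \left(610 + A\right)}$)
$S = 795385$
$\frac{K{\left(1188,\left(-257 - 1094\right) \left(-232 + 597\right) \right)} + S}{-4042689 - 4769407} = \frac{\frac{49 - 1188}{3 \left(610 + \left(-257 - 1094\right) \left(-232 + 597\right)\right)} + 795385}{-4042689 - 4769407} = \frac{\frac{49 - 1188}{3 \left(610 - 493115\right)} + 795385}{-8812096} = \left(\frac{1}{3} \frac{1}{610 - 493115} \left(-1139\right) + 795385\right) \left(- \frac{1}{8812096}\right) = \left(\frac{1}{3} \frac{1}{-492505} \left(-1139\right) + 795385\right) \left(- \frac{1}{8812096}\right) = \left(\frac{1}{3} \left(- \frac{1}{492505}\right) \left(-1139\right) + 795385\right) \left(- \frac{1}{8812096}\right) = \left(\frac{1139}{1477515} + 795385\right) \left(- \frac{1}{8812096}\right) = \frac{1175193269414}{1477515} \left(- \frac{1}{8812096}\right) = - \frac{587596634707}{6510002010720}$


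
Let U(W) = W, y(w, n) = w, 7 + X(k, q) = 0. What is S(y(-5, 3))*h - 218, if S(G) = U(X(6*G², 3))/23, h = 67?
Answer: -5483/23 ≈ -238.39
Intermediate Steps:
X(k, q) = -7 (X(k, q) = -7 + 0 = -7)
S(G) = -7/23
S(y(-5, 3))*h - 218 = -7/23*67 - 218 = -469/23 - 218 = -5483/23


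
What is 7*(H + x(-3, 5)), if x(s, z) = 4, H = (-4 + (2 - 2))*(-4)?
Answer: 140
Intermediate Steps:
H = 16 (H = (-4 + 0)*(-4) = -4*(-4) = 16)
7*(H + x(-3, 5)) = 7*(16 + 4) = 7*20 = 140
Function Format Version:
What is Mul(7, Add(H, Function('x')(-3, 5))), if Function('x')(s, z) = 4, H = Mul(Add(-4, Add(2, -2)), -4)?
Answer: 140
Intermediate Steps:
H = 16 (H = Mul(Add(-4, 0), -4) = Mul(-4, -4) = 16)
Mul(7, Add(H, Function('x')(-3, 5))) = Mul(7, Add(16, 4)) = Mul(7, 20) = 140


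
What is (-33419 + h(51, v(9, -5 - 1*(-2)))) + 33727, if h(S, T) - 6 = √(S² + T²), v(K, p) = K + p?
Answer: 314 + 3*√293 ≈ 365.35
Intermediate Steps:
h(S, T) = 6 + √(S² + T²)
(-33419 + h(51, v(9, -5 - 1*(-2)))) + 33727 = (-33419 + (6 + √(51² + (9 + (-5 - 1*(-2)))²))) + 33727 = (-33419 + (6 + √(2601 + (9 + (-5 + 2))²))) + 33727 = (-33419 + (6 + √(2601 + (9 - 3)²))) + 33727 = (-33419 + (6 + √(2601 + 6²))) + 33727 = (-33419 + (6 + √(2601 + 36))) + 33727 = (-33419 + (6 + √2637)) + 33727 = (-33419 + (6 + 3*√293)) + 33727 = (-33413 + 3*√293) + 33727 = 314 + 3*√293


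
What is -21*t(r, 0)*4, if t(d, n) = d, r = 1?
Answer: -84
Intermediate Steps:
-21*t(r, 0)*4 = -21*1*4 = -21*4 = -84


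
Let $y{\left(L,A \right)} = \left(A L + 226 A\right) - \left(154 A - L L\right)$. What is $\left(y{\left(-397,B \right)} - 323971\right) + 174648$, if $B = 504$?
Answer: $-155514$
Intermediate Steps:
$y{\left(L,A \right)} = L^{2} + 72 A + A L$ ($y{\left(L,A \right)} = \left(226 A + A L\right) - \left(- L^{2} + 154 A\right) = L^{2} + 72 A + A L$)
$\left(y{\left(-397,B \right)} - 323971\right) + 174648 = \left(\left(\left(-397\right)^{2} + 72 \cdot 504 + 504 \left(-397\right)\right) - 323971\right) + 174648 = \left(\left(157609 + 36288 - 200088\right) - 323971\right) + 174648 = \left(-6191 - 323971\right) + 174648 = -330162 + 174648 = -155514$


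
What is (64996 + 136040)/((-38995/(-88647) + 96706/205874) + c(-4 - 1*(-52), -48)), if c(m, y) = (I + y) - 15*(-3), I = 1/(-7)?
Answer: -3210313410611307/35662150079 ≈ -90020.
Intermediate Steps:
I = -1/7 ≈ -0.14286
c(m, y) = 314/7 + y (c(m, y) = (-1/7 + y) - 15*(-3) = (-1/7 + y) + 45 = 314/7 + y)
(64996 + 136040)/((-38995/(-88647) + 96706/205874) + c(-4 - 1*(-52), -48)) = (64996 + 136040)/((-38995/(-88647) + 96706/205874) + (314/7 - 48)) = 201036/((-38995*(-1/88647) + 96706*(1/205874)) - 22/7) = 201036/((38995/88647 + 48353/102937) - 22/7) = 201036/(8300376706/9125056239 - 22/7) = 201036/(-142648600316/63875393673) = 201036*(-63875393673/142648600316) = -3210313410611307/35662150079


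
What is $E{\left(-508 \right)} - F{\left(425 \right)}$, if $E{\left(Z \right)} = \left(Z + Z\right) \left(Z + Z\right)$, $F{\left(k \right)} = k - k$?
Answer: $1032256$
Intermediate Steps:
$F{\left(k \right)} = 0$
$E{\left(Z \right)} = 4 Z^{2}$ ($E{\left(Z \right)} = 2 Z 2 Z = 4 Z^{2}$)
$E{\left(-508 \right)} - F{\left(425 \right)} = 4 \left(-508\right)^{2} - 0 = 4 \cdot 258064 + 0 = 1032256 + 0 = 1032256$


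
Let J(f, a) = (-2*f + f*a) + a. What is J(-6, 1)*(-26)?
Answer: -182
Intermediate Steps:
J(f, a) = a - 2*f + a*f (J(f, a) = (-2*f + a*f) + a = a - 2*f + a*f)
J(-6, 1)*(-26) = (1 - 2*(-6) + 1*(-6))*(-26) = (1 + 12 - 6)*(-26) = 7*(-26) = -182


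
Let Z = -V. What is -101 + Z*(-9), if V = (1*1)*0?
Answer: -101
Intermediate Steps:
V = 0 (V = 1*0 = 0)
Z = 0 (Z = -1*0 = 0)
-101 + Z*(-9) = -101 + 0*(-9) = -101 + 0 = -101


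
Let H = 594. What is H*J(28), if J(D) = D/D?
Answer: 594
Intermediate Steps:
J(D) = 1
H*J(28) = 594*1 = 594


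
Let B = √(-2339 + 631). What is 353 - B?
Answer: 353 - 2*I*√427 ≈ 353.0 - 41.328*I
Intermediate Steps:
B = 2*I*√427 (B = √(-1708) = 2*I*√427 ≈ 41.328*I)
353 - B = 353 - 2*I*√427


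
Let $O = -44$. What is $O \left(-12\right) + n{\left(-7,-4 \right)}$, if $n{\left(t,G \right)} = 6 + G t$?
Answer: $562$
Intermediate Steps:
$O \left(-12\right) + n{\left(-7,-4 \right)} = \left(-44\right) \left(-12\right) + \left(6 - -28\right) = 528 + \left(6 + 28\right) = 528 + 34 = 562$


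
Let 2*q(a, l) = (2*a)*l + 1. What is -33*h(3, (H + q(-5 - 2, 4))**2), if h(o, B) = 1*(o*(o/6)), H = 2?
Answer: -99/2 ≈ -49.500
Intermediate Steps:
q(a, l) = 1/2 + a*l (q(a, l) = ((2*a)*l + 1)/2 = (2*a*l + 1)/2 = (1 + 2*a*l)/2 = 1/2 + a*l)
h(o, B) = o**2/6 (h(o, B) = 1*(o*(o*(1/6))) = 1*(o*(o/6)) = 1*(o**2/6) = o**2/6)
-33*h(3, (H + q(-5 - 2, 4))**2) = -11*3**2/2 = -11*9/2 = -33*3/2 = -99/2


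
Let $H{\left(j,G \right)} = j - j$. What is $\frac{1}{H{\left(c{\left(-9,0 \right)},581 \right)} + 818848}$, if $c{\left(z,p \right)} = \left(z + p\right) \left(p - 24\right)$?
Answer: $\frac{1}{818848} \approx 1.2212 \cdot 10^{-6}$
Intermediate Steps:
$c{\left(z,p \right)} = \left(-24 + p\right) \left(p + z\right)$ ($c{\left(z,p \right)} = \left(p + z\right) \left(-24 + p\right) = \left(-24 + p\right) \left(p + z\right)$)
$H{\left(j,G \right)} = 0$
$\frac{1}{H{\left(c{\left(-9,0 \right)},581 \right)} + 818848} = \frac{1}{0 + 818848} = \frac{1}{818848}$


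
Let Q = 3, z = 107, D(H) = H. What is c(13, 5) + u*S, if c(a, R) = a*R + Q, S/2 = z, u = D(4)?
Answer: 924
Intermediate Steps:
u = 4
S = 214 (S = 2*107 = 214)
c(a, R) = 3 + R*a (c(a, R) = a*R + 3 = R*a + 3 = 3 + R*a)
c(13, 5) + u*S = (3 + 5*13) + 4*214 = (3 + 65) + 856 = 68 + 856 = 924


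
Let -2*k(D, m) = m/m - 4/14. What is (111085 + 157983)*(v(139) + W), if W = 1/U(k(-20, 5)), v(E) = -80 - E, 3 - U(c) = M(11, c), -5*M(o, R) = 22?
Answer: -2178912664/37 ≈ -5.8890e+7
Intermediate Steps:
M(o, R) = -22/5 (M(o, R) = -1/5*22 = -22/5)
k(D, m) = -5/14 (k(D, m) = -(m/m - 4/14)/2 = -(1 - 4*1/14)/2 = -(1 - 2/7)/2 = -1/2*5/7 = -5/14)
U(c) = 37/5 (U(c) = 3 - 1*(-22/5) = 3 + 22/5 = 37/5)
W = 5/37 (W = 1/(37/5) = 5/37 ≈ 0.13514)
(111085 + 157983)*(v(139) + W) = (111085 + 157983)*((-80 - 1*139) + 5/37) = 269068*((-80 - 139) + 5/37) = 269068*(-219 + 5/37) = 269068*(-8098/37) = -2178912664/37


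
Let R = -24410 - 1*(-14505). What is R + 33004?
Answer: 23099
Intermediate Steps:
R = -9905 (R = -24410 + 14505 = -9905)
R + 33004 = -9905 + 33004 = 23099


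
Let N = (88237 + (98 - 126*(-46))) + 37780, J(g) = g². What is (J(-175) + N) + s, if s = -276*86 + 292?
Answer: 139092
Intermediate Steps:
N = 131911 (N = (88237 + (98 + 5796)) + 37780 = (88237 + 5894) + 37780 = 94131 + 37780 = 131911)
s = -23444 (s = -23736 + 292 = -23444)
(J(-175) + N) + s = ((-175)² + 131911) - 23444 = (30625 + 131911) - 23444 = 162536 - 23444 = 139092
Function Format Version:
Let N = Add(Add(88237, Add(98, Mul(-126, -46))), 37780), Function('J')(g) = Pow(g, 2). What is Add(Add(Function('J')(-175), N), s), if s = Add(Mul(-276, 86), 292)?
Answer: 139092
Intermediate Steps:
N = 131911 (N = Add(Add(88237, Add(98, 5796)), 37780) = Add(Add(88237, 5894), 37780) = Add(94131, 37780) = 131911)
s = -23444 (s = Add(-23736, 292) = -23444)
Add(Add(Function('J')(-175), N), s) = Add(Add(Pow(-175, 2), 131911), -23444) = Add(Add(30625, 131911), -23444) = Add(162536, -23444) = 139092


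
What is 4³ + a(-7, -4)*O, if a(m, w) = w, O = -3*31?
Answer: 436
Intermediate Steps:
O = -93
4³ + a(-7, -4)*O = 4³ - 4*(-93) = 64 + 372 = 436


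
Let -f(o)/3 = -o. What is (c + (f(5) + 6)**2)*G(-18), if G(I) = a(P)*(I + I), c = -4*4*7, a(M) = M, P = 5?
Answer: -59220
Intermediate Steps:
c = -112 (c = -16*7 = -112)
G(I) = 10*I (G(I) = 5*(I + I) = 5*(2*I) = 10*I)
f(o) = 3*o (f(o) = -(-3)*o = 3*o)
(c + (f(5) + 6)**2)*G(-18) = (-112 + (3*5 + 6)**2)*(10*(-18)) = (-112 + (15 + 6)**2)*(-180) = (-112 + 21**2)*(-180) = (-112 + 441)*(-180) = 329*(-180) = -59220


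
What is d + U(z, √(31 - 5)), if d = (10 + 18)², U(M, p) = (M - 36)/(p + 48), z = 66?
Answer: 893696/1139 - 15*√26/1139 ≈ 784.57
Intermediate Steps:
U(M, p) = (-36 + M)/(48 + p)
d = 784 (d = 28² = 784)
d + U(z, √(31 - 5)) = 784 + (-36 + 66)/(48 + √(31 - 5)) = 784 + 30/(48 + √26)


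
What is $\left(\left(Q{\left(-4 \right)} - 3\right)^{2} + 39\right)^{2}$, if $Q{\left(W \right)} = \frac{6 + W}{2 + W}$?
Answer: $3025$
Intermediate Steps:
$Q{\left(W \right)} = \frac{6 + W}{2 + W}$
$\left(\left(Q{\left(-4 \right)} - 3\right)^{2} + 39\right)^{2} = \left(\left(\frac{6 - 4}{2 - 4} - 3\right)^{2} + 39\right)^{2} = \left(\left(\frac{1}{-2} \cdot 2 - 3\right)^{2} + 39\right)^{2} = \left(\left(\left(- \frac{1}{2}\right) 2 - 3\right)^{2} + 39\right)^{2} = \left(\left(-1 - 3\right)^{2} + 39\right)^{2} = \left(\left(-4\right)^{2} + 39\right)^{2} = \left(16 + 39\right)^{2} = 55^{2} = 3025$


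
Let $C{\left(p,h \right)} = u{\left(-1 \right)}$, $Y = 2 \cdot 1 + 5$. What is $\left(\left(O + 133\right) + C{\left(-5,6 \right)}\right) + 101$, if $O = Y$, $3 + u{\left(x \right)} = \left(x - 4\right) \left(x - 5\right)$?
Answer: $268$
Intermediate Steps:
$Y = 7$ ($Y = 2 + 5 = 7$)
$u{\left(x \right)} = -3 + \left(-5 + x\right) \left(-4 + x\right)$ ($u{\left(x \right)} = -3 + \left(x - 4\right) \left(x - 5\right) = -3 + \left(-4 + x\right) \left(-5 + x\right) = -3 + \left(-5 + x\right) \left(-4 + x\right)$)
$O = 7$
$C{\left(p,h \right)} = 27$ ($C{\left(p,h \right)} = 17 + \left(-1\right)^{2} - -9 = 17 + 1 + 9 = 27$)
$\left(\left(O + 133\right) + C{\left(-5,6 \right)}\right) + 101 = \left(\left(7 + 133\right) + 27\right) + 101 = \left(140 + 27\right) + 101 = 167 + 101 = 268$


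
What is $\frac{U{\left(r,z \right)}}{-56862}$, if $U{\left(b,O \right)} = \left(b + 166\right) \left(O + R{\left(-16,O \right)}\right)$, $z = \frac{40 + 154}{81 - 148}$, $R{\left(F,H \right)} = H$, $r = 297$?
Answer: $\frac{89822}{1904877} \approx 0.047154$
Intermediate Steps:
$z = - \frac{194}{67}$ ($z = \frac{194}{-67} = 194 \left(- \frac{1}{67}\right) = - \frac{194}{67} \approx -2.8955$)
$U{\left(b,O \right)} = 2 O \left(166 + b\right)$ ($U{\left(b,O \right)} = \left(b + 166\right) \left(O + O\right) = \left(166 + b\right) 2 O = 2 O \left(166 + b\right)$)
$\frac{U{\left(r,z \right)}}{-56862} = \frac{2 \left(- \frac{194}{67}\right) \left(166 + 297\right)}{-56862} = 2 \left(- \frac{194}{67}\right) 463 \left(- \frac{1}{56862}\right) = \left(- \frac{179644}{67}\right) \left(- \frac{1}{56862}\right) = \frac{89822}{1904877}$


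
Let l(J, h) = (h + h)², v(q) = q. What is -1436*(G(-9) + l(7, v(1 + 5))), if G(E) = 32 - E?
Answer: -265660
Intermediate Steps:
l(J, h) = 4*h² (l(J, h) = (2*h)² = 4*h²)
-1436*(G(-9) + l(7, v(1 + 5))) = -1436*((32 - 1*(-9)) + 4*(1 + 5)²) = -1436*((32 + 9) + 4*6²) = -1436*(41 + 4*36) = -1436*(41 + 144) = -1436*185 = -265660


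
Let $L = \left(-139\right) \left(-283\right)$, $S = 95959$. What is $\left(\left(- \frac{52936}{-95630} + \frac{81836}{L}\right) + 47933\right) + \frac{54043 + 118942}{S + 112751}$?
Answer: $\frac{3763610173935284917}{78512471657010} \approx 47936.0$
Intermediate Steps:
$L = 39337$
$\left(\left(- \frac{52936}{-95630} + \frac{81836}{L}\right) + 47933\right) + \frac{54043 + 118942}{S + 112751} = \left(\left(- \frac{52936}{-95630} + \frac{81836}{39337}\right) + 47933\right) + \frac{54043 + 118942}{95959 + 112751} = \left(\left(\left(-52936\right) \left(- \frac{1}{95630}\right) + 81836 \cdot \frac{1}{39337}\right) + 47933\right) + \frac{172985}{208710} = \left(\left(\frac{26468}{47815} + \frac{81836}{39337}\right) + 47933\right) + 172985 \cdot \frac{1}{208710} = \left(\frac{4954160056}{1880898655} + 47933\right) + \frac{34597}{41742} = \frac{90162069390171}{1880898655} + \frac{34597}{41742} = \frac{3763610173935284917}{78512471657010}$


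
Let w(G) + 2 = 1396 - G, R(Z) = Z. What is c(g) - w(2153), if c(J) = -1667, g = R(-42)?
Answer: -908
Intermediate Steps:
g = -42
w(G) = 1394 - G (w(G) = -2 + (1396 - G) = 1394 - G)
c(g) - w(2153) = -1667 - (1394 - 1*2153) = -1667 - (1394 - 2153) = -1667 - 1*(-759) = -1667 + 759 = -908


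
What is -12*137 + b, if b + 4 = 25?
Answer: -1623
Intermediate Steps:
b = 21 (b = -4 + 25 = 21)
-12*137 + b = -12*137 + 21 = -1644 + 21 = -1623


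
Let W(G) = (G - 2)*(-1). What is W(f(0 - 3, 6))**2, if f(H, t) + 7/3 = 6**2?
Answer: 9025/9 ≈ 1002.8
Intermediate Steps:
f(H, t) = 101/3 (f(H, t) = -7/3 + 6**2 = -7/3 + 36 = 101/3)
W(G) = 2 - G (W(G) = (-2 + G)*(-1) = 2 - G)
W(f(0 - 3, 6))**2 = (2 - 1*101/3)**2 = (2 - 101/3)**2 = (-95/3)**2 = 9025/9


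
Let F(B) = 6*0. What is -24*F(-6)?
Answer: 0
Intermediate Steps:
F(B) = 0
-24*F(-6) = -24*0 = 0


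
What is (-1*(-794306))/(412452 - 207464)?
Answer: 397153/102494 ≈ 3.8749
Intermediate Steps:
(-1*(-794306))/(412452 - 207464) = 794306/204988 = 794306*(1/204988) = 397153/102494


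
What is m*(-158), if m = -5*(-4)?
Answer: -3160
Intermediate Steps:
m = 20
m*(-158) = 20*(-158) = -3160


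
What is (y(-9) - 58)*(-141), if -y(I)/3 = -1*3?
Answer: 6909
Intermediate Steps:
y(I) = 9 (y(I) = -(-3)*3 = -3*(-3) = 9)
(y(-9) - 58)*(-141) = (9 - 58)*(-141) = -49*(-141) = 6909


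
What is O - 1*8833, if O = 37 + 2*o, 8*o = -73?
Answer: -35257/4 ≈ -8814.3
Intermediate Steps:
o = -73/8 (o = (⅛)*(-73) = -73/8 ≈ -9.1250)
O = 75/4 (O = 37 + 2*(-73/8) = 37 - 73/4 = 75/4 ≈ 18.750)
O - 1*8833 = 75/4 - 1*8833 = 75/4 - 8833 = -35257/4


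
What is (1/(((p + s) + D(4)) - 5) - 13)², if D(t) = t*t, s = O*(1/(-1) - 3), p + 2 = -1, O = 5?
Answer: 24649/144 ≈ 171.17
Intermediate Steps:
p = -3 (p = -2 - 1 = -3)
s = -20 (s = 5*(1/(-1) - 3) = 5*(-1 - 3) = 5*(-4) = -20)
D(t) = t²
(1/(((p + s) + D(4)) - 5) - 13)² = (1/(((-3 - 20) + 4²) - 5) - 13)² = (1/((-23 + 16) - 5) - 13)² = (1/(-7 - 5) - 13)² = (1/(-12) - 13)² = (-1/12 - 13)² = (-157/12)² = 24649/144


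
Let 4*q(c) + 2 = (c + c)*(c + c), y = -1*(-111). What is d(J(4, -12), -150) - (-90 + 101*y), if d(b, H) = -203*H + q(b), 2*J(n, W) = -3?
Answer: 77323/4 ≈ 19331.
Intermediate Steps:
J(n, W) = -3/2 (J(n, W) = (½)*(-3) = -3/2)
y = 111
q(c) = -½ + c² (q(c) = -½ + ((c + c)*(c + c))/4 = -½ + ((2*c)*(2*c))/4 = -½ + (4*c²)/4 = -½ + c²)
d(b, H) = -½ + b² - 203*H (d(b, H) = -203*H + (-½ + b²) = -½ + b² - 203*H)
d(J(4, -12), -150) - (-90 + 101*y) = (-½ + (-3/2)² - 203*(-150)) - (-90 + 101*111) = (-½ + 9/4 + 30450) - (-90 + 11211) = 121807/4 - 1*11121 = 121807/4 - 11121 = 77323/4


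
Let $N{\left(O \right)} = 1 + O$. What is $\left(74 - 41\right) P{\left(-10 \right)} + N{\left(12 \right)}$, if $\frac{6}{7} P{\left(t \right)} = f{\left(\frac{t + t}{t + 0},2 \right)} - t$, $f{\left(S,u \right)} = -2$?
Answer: $321$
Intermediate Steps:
$P{\left(t \right)} = - \frac{7}{3} - \frac{7 t}{6}$ ($P{\left(t \right)} = \frac{7 \left(-2 - t\right)}{6} = - \frac{7}{3} - \frac{7 t}{6}$)
$\left(74 - 41\right) P{\left(-10 \right)} + N{\left(12 \right)} = \left(74 - 41\right) \left(- \frac{7}{3} - - \frac{35}{3}\right) + \left(1 + 12\right) = 33 \left(- \frac{7}{3} + \frac{35}{3}\right) + 13 = 33 \cdot \frac{28}{3} + 13 = 308 + 13 = 321$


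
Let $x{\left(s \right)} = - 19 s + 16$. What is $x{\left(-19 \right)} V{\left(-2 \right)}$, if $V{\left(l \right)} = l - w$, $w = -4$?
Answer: $754$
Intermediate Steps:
$x{\left(s \right)} = 16 - 19 s$
$V{\left(l \right)} = 4 + l$ ($V{\left(l \right)} = l - -4 = l + 4 = 4 + l$)
$x{\left(-19 \right)} V{\left(-2 \right)} = \left(16 - -361\right) \left(4 - 2\right) = \left(16 + 361\right) 2 = 377 \cdot 2 = 754$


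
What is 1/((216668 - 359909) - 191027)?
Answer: -1/334268 ≈ -2.9916e-6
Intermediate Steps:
1/((216668 - 359909) - 191027) = 1/(-143241 - 191027) = 1/(-334268) = -1/334268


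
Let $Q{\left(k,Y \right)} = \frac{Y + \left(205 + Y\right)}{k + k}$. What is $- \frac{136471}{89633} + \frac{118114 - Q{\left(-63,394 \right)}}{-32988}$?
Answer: $- \frac{633760003943}{124186162968} \approx -5.1033$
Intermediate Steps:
$Q{\left(k,Y \right)} = \frac{205 + 2 Y}{2 k}$
$- \frac{136471}{89633} + \frac{118114 - Q{\left(-63,394 \right)}}{-32988} = - \frac{136471}{89633} + \frac{118114 - \frac{\frac{205}{2} + 394}{-63}}{-32988} = \left(-136471\right) \frac{1}{89633} + \left(118114 - \left(- \frac{1}{63}\right) \frac{993}{2}\right) \left(- \frac{1}{32988}\right) = - \frac{136471}{89633} + \left(118114 - - \frac{331}{42}\right) \left(- \frac{1}{32988}\right) = - \frac{136471}{89633} + \left(118114 + \frac{331}{42}\right) \left(- \frac{1}{32988}\right) = - \frac{136471}{89633} + \frac{4961119}{42} \left(- \frac{1}{32988}\right) = - \frac{136471}{89633} - \frac{4961119}{1385496} = - \frac{633760003943}{124186162968}$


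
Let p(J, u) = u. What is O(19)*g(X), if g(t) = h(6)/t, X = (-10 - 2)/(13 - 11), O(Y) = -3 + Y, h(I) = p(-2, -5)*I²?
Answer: 480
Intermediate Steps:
h(I) = -5*I²
X = -6 (X = -12/2 = -12*½ = -6)
g(t) = -180/t (g(t) = (-5*6²)/t = (-5*36)/t = -180/t)
O(19)*g(X) = (-3 + 19)*(-180/(-6)) = 16*(-180*(-⅙)) = 16*30 = 480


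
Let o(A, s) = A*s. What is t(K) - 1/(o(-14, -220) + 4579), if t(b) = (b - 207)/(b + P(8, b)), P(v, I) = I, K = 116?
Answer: -697201/1776888 ≈ -0.39237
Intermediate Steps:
t(b) = (-207 + b)/(2*b) (t(b) = (b - 207)/(b + b) = (-207 + b)/((2*b)) = (-207 + b)*(1/(2*b)) = (-207 + b)/(2*b))
t(K) - 1/(o(-14, -220) + 4579) = (½)*(-207 + 116)/116 - 1/(-14*(-220) + 4579) = (½)*(1/116)*(-91) - 1/(3080 + 4579) = -91/232 - 1/7659 = -697201/1776888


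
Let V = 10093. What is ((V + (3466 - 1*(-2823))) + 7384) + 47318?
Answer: 71084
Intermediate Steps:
((V + (3466 - 1*(-2823))) + 7384) + 47318 = ((10093 + (3466 - 1*(-2823))) + 7384) + 47318 = ((10093 + (3466 + 2823)) + 7384) + 47318 = ((10093 + 6289) + 7384) + 47318 = (16382 + 7384) + 47318 = 23766 + 47318 = 71084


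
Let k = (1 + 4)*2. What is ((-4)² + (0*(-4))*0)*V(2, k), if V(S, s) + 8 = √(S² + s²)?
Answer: -128 + 32*√26 ≈ 35.169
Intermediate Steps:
k = 10 (k = 5*2 = 10)
V(S, s) = -8 + √(S² + s²)
((-4)² + (0*(-4))*0)*V(2, k) = ((-4)² + (0*(-4))*0)*(-8 + √(2² + 10²)) = (16 + 0*0)*(-8 + √(4 + 100)) = (16 + 0)*(-8 + √104) = 16*(-8 + 2*√26) = -128 + 32*√26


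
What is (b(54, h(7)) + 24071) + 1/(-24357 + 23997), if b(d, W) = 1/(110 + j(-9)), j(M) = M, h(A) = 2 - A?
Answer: 875221819/36360 ≈ 24071.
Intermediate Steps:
b(d, W) = 1/101 (b(d, W) = 1/(110 - 9) = 1/101)
(b(54, h(7)) + 24071) + 1/(-24357 + 23997) = (1/101 + 24071) + 1/(-24357 + 23997) = 2431172/101 + 1/(-360) = 2431172/101 - 1/360 = 875221819/36360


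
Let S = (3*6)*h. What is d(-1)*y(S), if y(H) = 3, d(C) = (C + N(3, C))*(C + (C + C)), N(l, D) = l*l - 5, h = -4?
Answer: -27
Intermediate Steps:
N(l, D) = -5 + l² (N(l, D) = l² - 5 = -5 + l²)
S = -72 (S = (3*6)*(-4) = 18*(-4) = -72)
d(C) = 3*C*(4 + C) (d(C) = (C + (-5 + 3²))*(C + (C + C)) = (C + (-5 + 9))*(C + 2*C) = (C + 4)*(3*C) = (4 + C)*(3*C) = 3*C*(4 + C))
d(-1)*y(S) = (3*(-1)*(4 - 1))*3 = (3*(-1)*3)*3 = -9*3 = -27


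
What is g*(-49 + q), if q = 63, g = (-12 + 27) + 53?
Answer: 952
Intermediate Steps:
g = 68 (g = 15 + 53 = 68)
g*(-49 + q) = 68*(-49 + 63) = 68*14 = 952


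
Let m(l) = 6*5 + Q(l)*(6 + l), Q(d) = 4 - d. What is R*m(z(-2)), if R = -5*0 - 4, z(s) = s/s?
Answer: -204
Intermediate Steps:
z(s) = 1
m(l) = 30 + (4 - l)*(6 + l) (m(l) = 6*5 + (4 - l)*(6 + l) = 30 + (4 - l)*(6 + l))
R = -4 (R = 0 - 4 = -4)
R*m(z(-2)) = -4*(54 - 1*1**2 - 2*1) = -4*(54 - 1*1 - 2) = -4*(54 - 1 - 2) = -4*51 = -204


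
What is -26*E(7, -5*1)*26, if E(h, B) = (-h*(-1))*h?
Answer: -33124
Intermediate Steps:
E(h, B) = h**2 (E(h, B) = h*h = h**2)
-26*E(7, -5*1)*26 = -26*7**2*26 = -26*49*26 = -1274*26 = -33124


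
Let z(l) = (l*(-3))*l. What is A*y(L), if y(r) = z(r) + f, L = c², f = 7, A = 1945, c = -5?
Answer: -3633260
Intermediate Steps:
z(l) = -3*l² (z(l) = (-3*l)*l = -3*l²)
L = 25 (L = (-5)² = 25)
y(r) = 7 - 3*r² (y(r) = -3*r² + 7 = 7 - 3*r²)
A*y(L) = 1945*(7 - 3*25²) = 1945*(7 - 3*625) = 1945*(7 - 1875) = 1945*(-1868) = -3633260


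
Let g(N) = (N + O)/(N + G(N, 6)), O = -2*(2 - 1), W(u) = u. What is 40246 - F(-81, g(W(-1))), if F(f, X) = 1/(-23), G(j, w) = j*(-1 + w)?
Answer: 925659/23 ≈ 40246.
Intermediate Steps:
O = -2 (O = -2*1 = -2)
g(N) = (-2 + N)/(6*N) (g(N) = (N - 2)/(N + N*(-1 + 6)) = (-2 + N)/(N + N*5) = (-2 + N)/(N + 5*N) = (-2 + N)/((6*N)) = (-2 + N)*(1/(6*N)) = (-2 + N)/(6*N))
F(f, X) = -1/23
40246 - F(-81, g(W(-1))) = 40246 - 1*(-1/23) = 40246 + 1/23 = 925659/23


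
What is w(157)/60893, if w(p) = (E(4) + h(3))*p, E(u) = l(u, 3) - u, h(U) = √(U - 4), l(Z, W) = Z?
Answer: 157*I/60893 ≈ 0.0025783*I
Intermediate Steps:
h(U) = √(-4 + U)
E(u) = 0 (E(u) = u - u = 0)
w(p) = I*p (w(p) = (0 + √(-4 + 3))*p = (0 + √(-1))*p = (0 + I)*p = I*p)
w(157)/60893 = (I*157)/60893 = (157*I)*(1/60893) = 157*I/60893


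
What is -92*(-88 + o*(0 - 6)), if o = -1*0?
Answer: 8096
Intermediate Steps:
o = 0
-92*(-88 + o*(0 - 6)) = -92*(-88 + 0*(0 - 6)) = -92*(-88 + 0*(-6)) = -92*(-88 + 0) = -92*(-88) = 8096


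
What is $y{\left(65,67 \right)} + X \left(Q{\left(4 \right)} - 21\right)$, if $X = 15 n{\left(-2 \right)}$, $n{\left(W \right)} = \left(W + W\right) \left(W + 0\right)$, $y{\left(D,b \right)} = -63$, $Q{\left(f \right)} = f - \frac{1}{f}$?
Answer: $-2133$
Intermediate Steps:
$n{\left(W \right)} = 2 W^{2}$ ($n{\left(W \right)} = 2 W W = 2 W^{2}$)
$X = 120$ ($X = 15 \cdot 2 \left(-2\right)^{2} = 15 \cdot 2 \cdot 4 = 15 \cdot 8 = 120$)
$y{\left(65,67 \right)} + X \left(Q{\left(4 \right)} - 21\right) = -63 + 120 \left(\left(4 - \frac{1}{4}\right) - 21\right) = -63 + 120 \left(\frac{15}{4} - 21\right) = -63 + 120 \left(- \frac{69}{4}\right) = -63 - 2070 = -2133$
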